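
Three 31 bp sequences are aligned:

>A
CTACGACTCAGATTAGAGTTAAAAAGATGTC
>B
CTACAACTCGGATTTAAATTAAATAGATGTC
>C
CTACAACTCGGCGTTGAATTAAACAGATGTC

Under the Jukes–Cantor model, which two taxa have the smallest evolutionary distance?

A–B: 6/31 differ, p = 0.194, d = 0.224.
A–C: 7/31 differ, p = 0.226, d = 0.269.
B–C: 4/31 differ, p = 0.129, d = 0.142.
The smallest distance is between B and C.

B and C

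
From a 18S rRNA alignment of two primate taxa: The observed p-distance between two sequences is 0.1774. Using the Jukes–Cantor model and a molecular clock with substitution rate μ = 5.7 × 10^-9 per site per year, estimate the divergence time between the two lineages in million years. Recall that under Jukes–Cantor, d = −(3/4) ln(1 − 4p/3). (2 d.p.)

d = −(3/4) ln(1 − 4p/3) = −0.75 ln(1 − 0.236533) = −0.75 ln(0.763467)
  = −0.75 × (-0.269885) = 0.202414 substitutions/site.
Under a molecular clock d = 2μt, so t = d/(2μ) = 0.202414 / (2 × 5.7 × 10^-9) = 17.76 million years.

17.76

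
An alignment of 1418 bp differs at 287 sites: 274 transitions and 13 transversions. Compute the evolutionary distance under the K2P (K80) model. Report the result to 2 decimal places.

P = 274/1418 ≈ 0.19323 and Q = 13/1418 ≈ 0.009168.
Under the Kimura two-parameter model, d = −½ ln(1 − 2P − Q) − ¼ ln(1 − 2Q).
1 − 2P − Q = 0.604372, giving −½ ln(0.604372) = 0.251783.
1 − 2Q = 0.981664, giving −¼ ln(0.981664) = 0.004627.
d = 0.251783 + 0.004627 = 0.256410.

0.26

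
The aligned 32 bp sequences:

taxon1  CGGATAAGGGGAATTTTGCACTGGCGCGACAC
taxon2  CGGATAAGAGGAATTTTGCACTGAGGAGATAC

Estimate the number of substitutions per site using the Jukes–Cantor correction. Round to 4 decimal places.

0.1752

The sequences differ at 5 of 32 sites (9, 24, 25, 27, 30), so p = 5/32 = 0.15625.
d = −(3/4) ln(1 − 4p/3) = −0.75 ln(1 − 0.208333) = −0.75 ln(0.791667)
  = −0.75 × (-0.233614) = 0.175211 substitutions/site.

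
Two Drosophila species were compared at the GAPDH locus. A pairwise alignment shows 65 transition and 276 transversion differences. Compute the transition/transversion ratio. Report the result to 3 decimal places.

R = 65/276 = 0.235507… ≈ 0.236 (to 3 d.p.).

0.236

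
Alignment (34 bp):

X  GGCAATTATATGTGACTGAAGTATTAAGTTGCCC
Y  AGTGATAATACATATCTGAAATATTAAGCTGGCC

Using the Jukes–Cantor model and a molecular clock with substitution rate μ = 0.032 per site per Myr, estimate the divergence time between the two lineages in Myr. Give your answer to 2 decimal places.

The sequences differ at 11 of 34 sites, so p = 11/34 ≈ 0.323529.
d = −(3/4) ln(1 − 4p/3) = −0.75 ln(1 − 0.431372) = −0.75 ln(0.568628)
  = −0.75 × (-0.564529) = 0.423397 substitutions/site.
Under a molecular clock d = 2μt, so t = d/(2μ) = 0.423397 / (2 × 0.032) = 6.62 Myr.

6.62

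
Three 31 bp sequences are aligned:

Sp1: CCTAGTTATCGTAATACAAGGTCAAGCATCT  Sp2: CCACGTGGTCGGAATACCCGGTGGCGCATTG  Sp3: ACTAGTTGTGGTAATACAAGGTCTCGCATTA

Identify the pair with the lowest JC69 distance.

Sp1–Sp2: 12/31 differ, p = 0.387, d = 0.544.
Sp1–Sp3: 7/31 differ, p = 0.226, d = 0.269.
Sp2–Sp3: 11/31 differ, p = 0.355, d = 0.481.
The smallest distance is between Sp1 and Sp3.

Sp1 and Sp3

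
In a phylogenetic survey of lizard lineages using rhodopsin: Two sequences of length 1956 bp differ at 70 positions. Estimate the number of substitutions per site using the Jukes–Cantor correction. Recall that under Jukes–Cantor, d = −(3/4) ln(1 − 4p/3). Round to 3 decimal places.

0.037

p = 70/1956 ≈ 0.035787.
d = −(3/4) ln(1 − 4p/3) = −0.75 ln(1 − 0.047716) = −0.75 ln(0.952284)
  = −0.75 × (-0.048892) = 0.036669 substitutions/site.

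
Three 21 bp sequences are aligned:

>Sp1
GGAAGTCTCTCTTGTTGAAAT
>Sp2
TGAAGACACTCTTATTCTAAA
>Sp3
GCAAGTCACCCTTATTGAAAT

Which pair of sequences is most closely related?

Sp1 and Sp3

Sp1–Sp2: 7/21 differ, p = 0.333, d = 0.441.
Sp1–Sp3: 4/21 differ, p = 0.190, d = 0.220.
Sp2–Sp3: 7/21 differ, p = 0.333, d = 0.441.
The smallest distance is between Sp1 and Sp3.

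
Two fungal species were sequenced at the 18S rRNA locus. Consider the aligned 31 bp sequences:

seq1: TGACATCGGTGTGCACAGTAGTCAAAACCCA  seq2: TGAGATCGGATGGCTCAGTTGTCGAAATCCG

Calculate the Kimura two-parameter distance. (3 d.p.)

0.367

Of 31 sites, 3 differences are transitions and 6 are transversions, so P = 3/31 ≈ 0.096774 and Q = 6/31 ≈ 0.193548.
Under the Kimura two-parameter model, d = −½ ln(1 − 2P − Q) − ¼ ln(1 − 2Q).
1 − 2P − Q = 0.612904, giving −½ ln(0.612904) = 0.244773.
1 − 2Q = 0.612904, giving −¼ ln(0.612904) = 0.122387.
d = 0.244773 + 0.122387 = 0.367160.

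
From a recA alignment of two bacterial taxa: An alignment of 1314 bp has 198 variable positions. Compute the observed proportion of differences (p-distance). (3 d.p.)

0.151

p = 198/1314 = 0.150684… ≈ 0.151 (to 3 d.p.).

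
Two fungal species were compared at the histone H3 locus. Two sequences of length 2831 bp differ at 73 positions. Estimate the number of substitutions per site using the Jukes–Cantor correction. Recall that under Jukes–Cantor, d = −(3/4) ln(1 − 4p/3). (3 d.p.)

0.026

p = 73/2831 ≈ 0.025786.
d = −(3/4) ln(1 − 4p/3) = −0.75 ln(1 − 0.034381) = −0.75 ln(0.965619)
  = −0.75 × (-0.034986) = 0.026240 substitutions/site.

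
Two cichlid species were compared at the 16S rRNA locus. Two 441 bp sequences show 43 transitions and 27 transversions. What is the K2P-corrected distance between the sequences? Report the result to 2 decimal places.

0.18

P = 43/441 ≈ 0.097506 and Q = 27/441 ≈ 0.061224.
Under the Kimura two-parameter model, d = −½ ln(1 − 2P − Q) − ¼ ln(1 − 2Q).
1 − 2P − Q = 0.743764, giving −½ ln(0.743764) = 0.148016.
1 − 2Q = 0.877552, giving −¼ ln(0.877552) = 0.032655.
d = 0.148016 + 0.032655 = 0.180671.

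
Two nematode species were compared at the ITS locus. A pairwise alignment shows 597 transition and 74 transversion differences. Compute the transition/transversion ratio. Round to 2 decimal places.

8.07

R = 597/74 = 8.067567… ≈ 8.07 (to 2 d.p.).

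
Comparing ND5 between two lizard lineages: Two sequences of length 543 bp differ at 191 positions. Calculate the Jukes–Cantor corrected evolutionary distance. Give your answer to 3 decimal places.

0.475

p = 191/543 ≈ 0.35175.
d = −(3/4) ln(1 − 4p/3) = −0.75 ln(1 − 0.469) = −0.75 ln(0.531)
  = −0.75 × (-0.632993) = 0.474745 substitutions/site.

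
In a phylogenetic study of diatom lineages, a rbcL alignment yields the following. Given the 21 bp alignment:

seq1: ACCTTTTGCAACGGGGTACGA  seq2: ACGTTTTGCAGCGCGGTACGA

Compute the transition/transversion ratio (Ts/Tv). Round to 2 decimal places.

0.50

Transitions are A↔G and C↔T; transversions are all other mismatches.
Transitions: 1. Transversions: 2.
R = 1/2 = 0.50.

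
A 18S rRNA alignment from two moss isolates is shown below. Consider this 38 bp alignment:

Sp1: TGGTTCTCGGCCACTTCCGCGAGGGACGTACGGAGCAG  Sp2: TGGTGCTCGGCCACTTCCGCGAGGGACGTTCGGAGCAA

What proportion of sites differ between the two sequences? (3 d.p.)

0.079

The sequences differ at 3 of 38 positions (sites 5, 30, 38).
p = 3/38 = 0.078947… ≈ 0.079 (to 3 d.p.).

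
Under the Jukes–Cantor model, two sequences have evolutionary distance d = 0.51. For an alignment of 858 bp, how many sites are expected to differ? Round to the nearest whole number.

Invert JC69: p = (3/4)(1 − e^(−4d/3)) = 0.75 × (1 − e^(-0.68)) = 0.75 × (1 − 0.506617) = 0.370037.
Expected differing sites = pL ≈ 0.370037 × 858 = 317.491746 ≈ 317.

317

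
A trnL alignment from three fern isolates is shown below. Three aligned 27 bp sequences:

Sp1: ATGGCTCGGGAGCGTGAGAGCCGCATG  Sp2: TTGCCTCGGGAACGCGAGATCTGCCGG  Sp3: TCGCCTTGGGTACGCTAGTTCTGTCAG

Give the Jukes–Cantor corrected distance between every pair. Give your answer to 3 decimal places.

d(Sp1,Sp2) = 0.377, d(Sp1,Sp3) = 0.882, d(Sp2,Sp3) = 0.318

Sp1–Sp2: 8/27 sites differ → p ≈ 0.296296, d = −0.75 ln(1 − 0.395061) = 0.376971 ≈ 0.377.
Sp1–Sp3: 14/27 sites differ → p ≈ 0.518519, d = −0.75 ln(1 − 0.691359) = 0.881682 ≈ 0.882.
Sp2–Sp3: 7/27 sites differ → p ≈ 0.259259, d = −0.75 ln(1 − 0.345679) = 0.318118 ≈ 0.318.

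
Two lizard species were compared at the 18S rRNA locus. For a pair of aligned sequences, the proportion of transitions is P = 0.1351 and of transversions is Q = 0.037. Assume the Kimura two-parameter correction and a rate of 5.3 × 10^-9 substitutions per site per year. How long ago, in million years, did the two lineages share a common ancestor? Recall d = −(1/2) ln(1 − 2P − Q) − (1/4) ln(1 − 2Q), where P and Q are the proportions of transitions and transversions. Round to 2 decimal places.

Under the Kimura two-parameter model, d = −½ ln(1 − 2P − Q) − ¼ ln(1 − 2Q).
1 − 2P − Q = 0.6928, giving −½ ln(0.6928) = 0.183507.
1 − 2Q = 0.926, giving −¼ ln(0.926) = 0.019220.
d = 0.183507 + 0.019220 = 0.202727.
Under a molecular clock d = 2μt, so t = d/(2μ) = 0.202727 / (2 × 5.3 × 10^-9) = 19.13 million years.

19.13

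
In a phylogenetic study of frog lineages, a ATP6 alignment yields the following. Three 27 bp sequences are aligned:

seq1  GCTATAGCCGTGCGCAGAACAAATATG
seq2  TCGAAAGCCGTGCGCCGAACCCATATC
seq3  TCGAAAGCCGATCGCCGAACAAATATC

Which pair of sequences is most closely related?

seq1–seq2: 7/27 differ, p = 0.259, d = 0.318.
seq1–seq3: 7/27 differ, p = 0.259, d = 0.318.
seq2–seq3: 4/27 differ, p = 0.148, d = 0.165.
The smallest distance is between seq2 and seq3.

seq2 and seq3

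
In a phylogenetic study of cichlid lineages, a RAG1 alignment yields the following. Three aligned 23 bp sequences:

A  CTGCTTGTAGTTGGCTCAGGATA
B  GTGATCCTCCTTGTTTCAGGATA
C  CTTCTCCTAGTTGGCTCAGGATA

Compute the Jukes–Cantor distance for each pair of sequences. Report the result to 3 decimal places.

A–B: 8/23 sites differ → p ≈ 0.347826, d = −0.75 ln(1 − 0.463768) = 0.467391 ≈ 0.467.
A–C: 3/23 sites differ → p ≈ 0.130435, d = −0.75 ln(1 − 0.173913) = 0.143291 ≈ 0.143.
B–C: 7/23 sites differ → p ≈ 0.304348, d = −0.75 ln(1 − 0.405797) = 0.390401 ≈ 0.390.

d(A,B) = 0.467, d(A,C) = 0.143, d(B,C) = 0.390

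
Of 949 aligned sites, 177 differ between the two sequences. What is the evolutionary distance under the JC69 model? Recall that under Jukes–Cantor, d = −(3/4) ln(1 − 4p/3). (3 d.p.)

0.214

p = 177/949 ≈ 0.186512.
d = −(3/4) ln(1 − 4p/3) = −0.75 ln(1 − 0.248683) = −0.75 ln(0.751317)
  = −0.75 × (-0.285928) = 0.214446 substitutions/site.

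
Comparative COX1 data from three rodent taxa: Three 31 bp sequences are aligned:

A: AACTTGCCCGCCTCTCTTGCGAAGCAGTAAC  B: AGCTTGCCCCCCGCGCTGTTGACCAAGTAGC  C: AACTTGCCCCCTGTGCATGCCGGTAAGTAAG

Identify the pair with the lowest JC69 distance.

A–B: 11/31 differ, p = 0.355, d = 0.481.
A–C: 12/31 differ, p = 0.387, d = 0.544.
B–C: 13/31 differ, p = 0.419, d = 0.614.
The smallest distance is between A and B.

A and B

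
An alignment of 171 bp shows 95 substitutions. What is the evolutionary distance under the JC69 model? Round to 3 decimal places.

1.012

p = 95/171 ≈ 0.555556.
d = −(3/4) ln(1 − 4p/3) = −0.75 ln(1 − 0.740741) = −0.75 ln(0.259259)
  = −0.75 × (-1.349928) = 1.012446 substitutions/site.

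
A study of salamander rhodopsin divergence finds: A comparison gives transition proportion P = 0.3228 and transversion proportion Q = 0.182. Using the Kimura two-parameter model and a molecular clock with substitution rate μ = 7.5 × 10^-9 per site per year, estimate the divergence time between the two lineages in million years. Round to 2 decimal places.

Under the Kimura two-parameter model, d = −½ ln(1 − 2P − Q) − ¼ ln(1 − 2Q).
1 − 2P − Q = 0.1724, giving −½ ln(0.1724) = 0.878969.
1 − 2Q = 0.636, giving −¼ ln(0.636) = 0.113139.
d = 0.878969 + 0.113139 = 0.992108.
Under a molecular clock d = 2μt, so t = d/(2μ) = 0.992108 / (2 × 7.5 × 10^-9) = 66.14 million years.

66.14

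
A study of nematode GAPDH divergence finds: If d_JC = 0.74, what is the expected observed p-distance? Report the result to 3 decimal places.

0.470

p = (3/4)(1 − e^(−4d/3)) = 0.75 × (1 − e^(-0.986667)) = 0.75 × (1 − 0.372817) = 0.470387.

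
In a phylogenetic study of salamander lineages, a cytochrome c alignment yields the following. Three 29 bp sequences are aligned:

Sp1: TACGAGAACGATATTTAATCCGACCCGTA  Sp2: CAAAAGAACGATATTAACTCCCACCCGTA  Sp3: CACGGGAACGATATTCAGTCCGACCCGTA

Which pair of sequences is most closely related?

Sp1 and Sp3

Sp1–Sp2: 6/29 differ, p = 0.207, d = 0.242.
Sp1–Sp3: 4/29 differ, p = 0.138, d = 0.152.
Sp2–Sp3: 6/29 differ, p = 0.207, d = 0.242.
The smallest distance is between Sp1 and Sp3.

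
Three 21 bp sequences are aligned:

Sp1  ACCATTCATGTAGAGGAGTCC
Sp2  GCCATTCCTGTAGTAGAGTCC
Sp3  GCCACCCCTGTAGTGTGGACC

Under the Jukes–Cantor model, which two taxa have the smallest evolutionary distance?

Sp1–Sp2: 4/21 differ, p = 0.190, d = 0.220.
Sp1–Sp3: 8/21 differ, p = 0.381, d = 0.532.
Sp2–Sp3: 6/21 differ, p = 0.286, d = 0.360.
The smallest distance is between Sp1 and Sp2.

Sp1 and Sp2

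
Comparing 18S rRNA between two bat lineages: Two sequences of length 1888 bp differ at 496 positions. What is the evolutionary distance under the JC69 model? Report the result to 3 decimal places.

p = 496/1888 ≈ 0.262712.
d = −(3/4) ln(1 − 4p/3) = −0.75 ln(1 − 0.350283) = −0.75 ln(0.649717)
  = −0.75 × (-0.431218) = 0.323414 substitutions/site.

0.323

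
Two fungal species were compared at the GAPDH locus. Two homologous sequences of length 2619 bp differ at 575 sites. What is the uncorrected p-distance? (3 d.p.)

0.220

p = 575/2619 = 0.219549… ≈ 0.220 (to 3 d.p.).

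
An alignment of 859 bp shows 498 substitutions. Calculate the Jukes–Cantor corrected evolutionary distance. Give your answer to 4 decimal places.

1.1121

p = 498/859 ≈ 0.579744.
d = −(3/4) ln(1 − 4p/3) = −0.75 ln(1 − 0.772992) = −0.75 ln(0.227008)
  = −0.75 × (-1.482770) = 1.112078 substitutions/site.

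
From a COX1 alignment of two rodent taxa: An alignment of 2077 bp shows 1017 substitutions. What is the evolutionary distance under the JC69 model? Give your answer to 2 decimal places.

0.79

p = 1017/2077 ≈ 0.489649.
d = −(3/4) ln(1 − 4p/3) = −0.75 ln(1 − 0.652865) = −0.75 ln(0.347135)
  = −0.75 × (-1.058042) = 0.793532 substitutions/site.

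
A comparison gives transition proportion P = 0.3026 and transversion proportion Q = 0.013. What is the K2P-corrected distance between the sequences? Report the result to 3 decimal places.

0.488

Under the Kimura two-parameter model, d = −½ ln(1 − 2P − Q) − ¼ ln(1 − 2Q).
1 − 2P − Q = 0.3818, giving −½ ln(0.3818) = 0.481429.
1 − 2Q = 0.974, giving −¼ ln(0.974) = 0.006586.
d = 0.481429 + 0.006586 = 0.488015.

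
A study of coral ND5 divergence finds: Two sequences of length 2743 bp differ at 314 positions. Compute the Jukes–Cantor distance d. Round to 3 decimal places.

0.124

p = 314/2743 ≈ 0.114473.
d = −(3/4) ln(1 − 4p/3) = −0.75 ln(1 − 0.152631) = −0.75 ln(0.847369)
  = −0.75 × (-0.165619) = 0.124214 substitutions/site.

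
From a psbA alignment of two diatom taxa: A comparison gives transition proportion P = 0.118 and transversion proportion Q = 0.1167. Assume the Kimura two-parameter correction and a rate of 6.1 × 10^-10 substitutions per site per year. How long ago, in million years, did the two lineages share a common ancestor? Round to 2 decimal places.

Under the Kimura two-parameter model, d = −½ ln(1 − 2P − Q) − ¼ ln(1 − 2Q).
1 − 2P − Q = 0.6473, giving −½ ln(0.6473) = 0.217473.
1 − 2Q = 0.7666, giving −¼ ln(0.7666) = 0.066448.
d = 0.217473 + 0.066448 = 0.283921.
Under a molecular clock d = 2μt, so t = d/(2μ) = 0.283921 / (2 × 6.1 × 10^-10) = 232.72 million years.

232.72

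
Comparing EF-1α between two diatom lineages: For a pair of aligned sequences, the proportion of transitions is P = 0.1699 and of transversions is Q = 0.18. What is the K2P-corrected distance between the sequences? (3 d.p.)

0.478

Under the Kimura two-parameter model, d = −½ ln(1 − 2P − Q) − ¼ ln(1 − 2Q).
1 − 2P − Q = 0.4802, giving −½ ln(0.4802) = 0.366776.
1 − 2Q = 0.64, giving −¼ ln(0.64) = 0.111572.
d = 0.366776 + 0.111572 = 0.478348.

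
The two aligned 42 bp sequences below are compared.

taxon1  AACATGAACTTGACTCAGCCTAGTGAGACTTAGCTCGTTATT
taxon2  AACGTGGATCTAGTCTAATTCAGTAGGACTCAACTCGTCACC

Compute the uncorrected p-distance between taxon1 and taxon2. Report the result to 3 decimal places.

The sequences differ at 20 of 42 positions.
p = 20/42 = 0.476190… ≈ 0.476 (to 3 d.p.).

0.476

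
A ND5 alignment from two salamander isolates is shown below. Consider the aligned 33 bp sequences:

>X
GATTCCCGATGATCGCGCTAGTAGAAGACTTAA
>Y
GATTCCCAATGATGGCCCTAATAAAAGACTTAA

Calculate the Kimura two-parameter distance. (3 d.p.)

0.171

Of 33 sites, 3 differences are transitions and 2 are transversions, so P = 3/33 ≈ 0.090909 and Q = 2/33 ≈ 0.060606.
Under the Kimura two-parameter model, d = −½ ln(1 − 2P − Q) − ¼ ln(1 − 2Q).
1 − 2P − Q = 0.757576, giving −½ ln(0.757576) = 0.138816.
1 − 2Q = 0.878788, giving −¼ ln(0.878788) = 0.032303.
d = 0.138816 + 0.032303 = 0.171119.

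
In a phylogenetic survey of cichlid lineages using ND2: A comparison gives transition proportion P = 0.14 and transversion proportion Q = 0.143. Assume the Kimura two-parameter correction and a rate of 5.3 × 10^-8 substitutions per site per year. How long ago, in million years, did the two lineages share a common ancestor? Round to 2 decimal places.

Under the Kimura two-parameter model, d = −½ ln(1 − 2P − Q) − ¼ ln(1 − 2Q).
1 − 2P − Q = 0.577, giving −½ ln(0.577) = 0.274957.
1 − 2Q = 0.714, giving −¼ ln(0.714) = 0.084218.
d = 0.274957 + 0.084218 = 0.359175.
Under a molecular clock d = 2μt, so t = d/(2μ) = 0.359175 / (2 × 5.3 × 10^-8) = 3.39 million years.

3.39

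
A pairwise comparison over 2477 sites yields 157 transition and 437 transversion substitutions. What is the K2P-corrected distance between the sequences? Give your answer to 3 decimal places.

P = 157/2477 ≈ 0.063383 and Q = 437/2477 ≈ 0.176423.
Under the Kimura two-parameter model, d = −½ ln(1 − 2P − Q) − ¼ ln(1 − 2Q).
1 − 2P − Q = 0.696811, giving −½ ln(0.696811) = 0.180621.
1 − 2Q = 0.647154, giving −¼ ln(0.647154) = 0.108793.
d = 0.180621 + 0.108793 = 0.289414.

0.289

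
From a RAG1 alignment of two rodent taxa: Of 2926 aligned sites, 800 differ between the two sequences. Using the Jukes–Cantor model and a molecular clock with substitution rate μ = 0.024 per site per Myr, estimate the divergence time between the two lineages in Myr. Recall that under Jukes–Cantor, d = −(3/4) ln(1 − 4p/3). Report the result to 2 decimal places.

p = 800/2926 ≈ 0.273411.
d = −(3/4) ln(1 − 4p/3) = −0.75 ln(1 − 0.364548) = −0.75 ln(0.635452)
  = −0.75 × (-0.453419) = 0.340064 substitutions/site.
Under a molecular clock d = 2μt, so t = d/(2μ) = 0.340064 / (2 × 0.024) = 7.08 Myr.

7.08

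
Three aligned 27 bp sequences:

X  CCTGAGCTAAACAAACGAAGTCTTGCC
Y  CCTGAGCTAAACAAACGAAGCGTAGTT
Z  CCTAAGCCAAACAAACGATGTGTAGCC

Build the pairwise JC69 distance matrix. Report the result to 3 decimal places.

d(X,Y) = 0.213, d(X,Z) = 0.213, d(Y,Z) = 0.264

X–Y: 5/27 sites differ → p ≈ 0.185185, d = −0.75 ln(1 − 0.246913) = 0.212681 ≈ 0.213.
X–Z: 5/27 sites differ → p ≈ 0.185185, d = −0.75 ln(1 − 0.246913) = 0.212681 ≈ 0.213.
Y–Z: 6/27 sites differ → p ≈ 0.222222, d = −0.75 ln(1 − 0.296296) = 0.263548 ≈ 0.264.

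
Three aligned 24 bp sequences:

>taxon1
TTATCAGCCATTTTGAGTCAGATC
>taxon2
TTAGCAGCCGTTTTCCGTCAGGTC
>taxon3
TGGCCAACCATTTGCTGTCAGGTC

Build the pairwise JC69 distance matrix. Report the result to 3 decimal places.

d(taxon1,taxon2) = 0.244, d(taxon1,taxon3) = 0.441, d(taxon2,taxon3) = 0.369

taxon1–taxon2: 5/24 sites differ → p ≈ 0.208333, d = −0.75 ln(1 − 0.277777) = 0.244066 ≈ 0.244.
taxon1–taxon3: 8/24 sites differ → p ≈ 0.333333, d = −0.75 ln(1 − 0.444444) = 0.440839 ≈ 0.441.
taxon2–taxon3: 7/24 sites differ → p ≈ 0.291667, d = −0.75 ln(1 − 0.388889) = 0.369358 ≈ 0.369.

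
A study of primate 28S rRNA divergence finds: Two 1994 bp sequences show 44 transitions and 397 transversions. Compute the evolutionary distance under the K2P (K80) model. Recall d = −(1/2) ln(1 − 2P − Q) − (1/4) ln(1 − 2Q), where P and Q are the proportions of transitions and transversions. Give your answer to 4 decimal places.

0.2663

P = 44/1994 ≈ 0.022066 and Q = 397/1994 ≈ 0.199097.
Under the Kimura two-parameter model, d = −½ ln(1 − 2P − Q) − ¼ ln(1 − 2Q).
1 − 2P − Q = 0.756771, giving −½ ln(0.756771) = 0.139347.
1 − 2Q = 0.601806, giving −¼ ln(0.601806) = 0.126955.
d = 0.139347 + 0.126955 = 0.266302.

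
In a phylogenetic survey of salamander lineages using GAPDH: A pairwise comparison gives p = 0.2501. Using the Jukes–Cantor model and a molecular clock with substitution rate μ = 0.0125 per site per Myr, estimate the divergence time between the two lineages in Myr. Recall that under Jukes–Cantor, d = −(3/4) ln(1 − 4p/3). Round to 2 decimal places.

12.17

d = −(3/4) ln(1 − 4p/3) = −0.75 ln(1 − 0.333467) = −0.75 ln(0.666533)
  = −0.75 × (-0.405666) = 0.304250 substitutions/site.
Under a molecular clock d = 2μt, so t = d/(2μ) = 0.304250 / (2 × 0.0125) = 12.17 Myr.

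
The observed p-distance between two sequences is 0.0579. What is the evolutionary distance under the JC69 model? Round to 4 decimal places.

d = −(3/4) ln(1 − 4p/3) = −0.75 ln(1 − 0.0772) = −0.75 ln(0.9228)
  = −0.75 × (-0.080343) = 0.060257 substitutions/site.

0.0603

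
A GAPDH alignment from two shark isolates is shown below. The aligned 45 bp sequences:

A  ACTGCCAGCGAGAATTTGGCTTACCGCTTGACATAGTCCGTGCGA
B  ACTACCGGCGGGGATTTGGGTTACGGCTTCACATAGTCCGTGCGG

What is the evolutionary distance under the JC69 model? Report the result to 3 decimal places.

The sequences differ at 8 of 45 sites (4, 7, 11, 13, 20, 25, 30, 45), so p = 8/45 ≈ 0.177778.
d = −(3/4) ln(1 − 4p/3) = −0.75 ln(1 − 0.237037) = −0.75 ln(0.762963)
  = −0.75 × (-0.270546) = 0.202910 substitutions/site.

0.203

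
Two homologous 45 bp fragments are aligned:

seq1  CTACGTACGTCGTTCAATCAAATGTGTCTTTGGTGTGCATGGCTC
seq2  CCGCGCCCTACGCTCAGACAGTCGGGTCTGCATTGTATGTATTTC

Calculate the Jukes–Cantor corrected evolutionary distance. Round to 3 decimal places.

The sequences differ at 23 of 45 sites, so p = 23/45 ≈ 0.511111.
d = −(3/4) ln(1 − 4p/3) = −0.75 ln(1 − 0.681481) = −0.75 ln(0.318519)
  = −0.75 × (-1.144073) = 0.858055 substitutions/site.

0.858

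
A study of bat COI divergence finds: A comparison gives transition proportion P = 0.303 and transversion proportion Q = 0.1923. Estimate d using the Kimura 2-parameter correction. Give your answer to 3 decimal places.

0.922

Under the Kimura two-parameter model, d = −½ ln(1 − 2P − Q) − ¼ ln(1 − 2Q).
1 − 2P − Q = 0.2017, giving −½ ln(0.2017) = 0.800487.
1 − 2Q = 0.6154, giving −¼ ln(0.6154) = 0.121371.
d = 0.800487 + 0.121371 = 0.921858.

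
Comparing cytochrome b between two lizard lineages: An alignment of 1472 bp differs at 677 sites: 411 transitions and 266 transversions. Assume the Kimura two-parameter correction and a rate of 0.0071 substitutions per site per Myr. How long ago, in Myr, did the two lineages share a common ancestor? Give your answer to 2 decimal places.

P = 411/1472 ≈ 0.279212 and Q = 266/1472 ≈ 0.180707.
Under the Kimura two-parameter model, d = −½ ln(1 − 2P − Q) − ¼ ln(1 − 2Q).
1 − 2P − Q = 0.260869, giving −½ ln(0.260869) = 0.671868.
1 − 2Q = 0.638586, giving −¼ ln(0.638586) = 0.112125.
d = 0.671868 + 0.112125 = 0.783993.
Under a molecular clock d = 2μt, so t = d/(2μ) = 0.783993 / (2 × 0.0071) = 55.21 Myr.

55.21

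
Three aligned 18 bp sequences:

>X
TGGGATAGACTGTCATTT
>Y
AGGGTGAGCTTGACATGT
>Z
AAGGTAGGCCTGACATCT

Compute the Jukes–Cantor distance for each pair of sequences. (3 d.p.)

X–Y: 7/18 sites differ → p ≈ 0.388889, d = −0.75 ln(1 − 0.518519) = 0.548166 ≈ 0.548.
X–Z: 8/18 sites differ → p ≈ 0.444444, d = −0.75 ln(1 − 0.592592) = 0.673455 ≈ 0.673.
Y–Z: 5/18 sites differ → p ≈ 0.277778, d = −0.75 ln(1 − 0.370371) = 0.346968 ≈ 0.347.

d(X,Y) = 0.548, d(X,Z) = 0.673, d(Y,Z) = 0.347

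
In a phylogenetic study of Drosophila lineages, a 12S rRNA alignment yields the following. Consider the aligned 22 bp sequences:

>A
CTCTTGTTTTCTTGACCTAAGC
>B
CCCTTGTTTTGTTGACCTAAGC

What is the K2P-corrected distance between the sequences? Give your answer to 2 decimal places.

0.10

Of 22 sites, 1 differences are transitions and 1 are transversions, so P = 1/22 ≈ 0.045455 and Q = 1/22 ≈ 0.045455.
Under the Kimura two-parameter model, d = −½ ln(1 − 2P − Q) − ¼ ln(1 − 2Q).
1 − 2P − Q = 0.863635, giving −½ ln(0.863635) = 0.073303.
1 − 2Q = 0.90909, giving −¼ ln(0.90909) = 0.023828.
d = 0.073303 + 0.023828 = 0.097131.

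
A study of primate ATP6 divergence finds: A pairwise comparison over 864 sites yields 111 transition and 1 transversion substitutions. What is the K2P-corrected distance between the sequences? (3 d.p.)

0.150

P = 111/864 ≈ 0.128472 and Q = 1/864 ≈ 0.001157.
Under the Kimura two-parameter model, d = −½ ln(1 − 2P − Q) − ¼ ln(1 − 2Q).
1 − 2P − Q = 0.741899, giving −½ ln(0.741899) = 0.149271.
1 − 2Q = 0.997686, giving −¼ ln(0.997686) = 0.000579.
d = 0.149271 + 0.000579 = 0.149850.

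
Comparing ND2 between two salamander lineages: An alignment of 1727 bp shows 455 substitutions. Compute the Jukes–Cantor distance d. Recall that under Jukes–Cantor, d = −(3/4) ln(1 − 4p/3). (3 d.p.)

p = 455/1727 ≈ 0.263463.
d = −(3/4) ln(1 − 4p/3) = −0.75 ln(1 − 0.351284) = −0.75 ln(0.648716)
  = −0.75 × (-0.432760) = 0.324570 substitutions/site.

0.325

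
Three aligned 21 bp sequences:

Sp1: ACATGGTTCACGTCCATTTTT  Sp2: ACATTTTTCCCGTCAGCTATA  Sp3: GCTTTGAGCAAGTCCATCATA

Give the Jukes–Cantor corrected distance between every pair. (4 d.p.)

Sp1–Sp2: 8/21 sites differ → p ≈ 0.380952, d = −0.75 ln(1 − 0.507936) = 0.531860 ≈ 0.5319.
Sp1–Sp3: 9/21 sites differ → p ≈ 0.428571, d = −0.75 ln(1 − 0.571428) = 0.635472 ≈ 0.6355.
Sp2–Sp3: 11/21 sites differ → p ≈ 0.52381, d = −0.75 ln(1 − 0.698413) = 0.899023 ≈ 0.8990.

d(Sp1,Sp2) = 0.5319, d(Sp1,Sp3) = 0.6355, d(Sp2,Sp3) = 0.8990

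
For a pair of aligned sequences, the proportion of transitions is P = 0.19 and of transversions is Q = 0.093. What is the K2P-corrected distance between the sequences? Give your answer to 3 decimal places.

0.372

Under the Kimura two-parameter model, d = −½ ln(1 − 2P − Q) − ¼ ln(1 − 2Q).
1 − 2P − Q = 0.527, giving −½ ln(0.527) = 0.320277.
1 − 2Q = 0.814, giving −¼ ln(0.814) = 0.051449.
d = 0.320277 + 0.051449 = 0.371726.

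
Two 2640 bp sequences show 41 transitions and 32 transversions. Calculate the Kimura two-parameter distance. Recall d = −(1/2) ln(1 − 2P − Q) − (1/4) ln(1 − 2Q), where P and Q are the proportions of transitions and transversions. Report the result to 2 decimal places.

P = 41/2640 ≈ 0.01553 and Q = 32/2640 ≈ 0.012121.
Under the Kimura two-parameter model, d = −½ ln(1 − 2P − Q) − ¼ ln(1 − 2Q).
1 − 2P − Q = 0.956819, giving −½ ln(0.956819) = 0.022071.
1 − 2Q = 0.975758, giving −¼ ln(0.975758) = 0.006135.
d = 0.022071 + 0.006135 = 0.028206.

0.03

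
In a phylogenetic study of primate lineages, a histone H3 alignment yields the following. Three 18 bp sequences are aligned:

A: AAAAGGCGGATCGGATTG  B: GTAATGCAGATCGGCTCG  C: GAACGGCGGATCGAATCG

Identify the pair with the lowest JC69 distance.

A and C

A–B: 6/18 differ, p = 0.333, d = 0.441.
A–C: 4/18 differ, p = 0.222, d = 0.264.
B–C: 6/18 differ, p = 0.333, d = 0.441.
The smallest distance is between A and C.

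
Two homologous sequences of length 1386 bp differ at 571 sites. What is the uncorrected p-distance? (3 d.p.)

p = 571/1386 = 0.411976… ≈ 0.412 (to 3 d.p.).

0.412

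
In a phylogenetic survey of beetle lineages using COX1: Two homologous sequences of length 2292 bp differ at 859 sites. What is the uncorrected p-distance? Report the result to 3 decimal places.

p = 859/2292 = 0.374781… ≈ 0.375 (to 3 d.p.).

0.375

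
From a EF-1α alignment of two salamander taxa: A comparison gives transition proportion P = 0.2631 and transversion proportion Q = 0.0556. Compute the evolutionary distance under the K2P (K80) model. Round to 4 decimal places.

Under the Kimura two-parameter model, d = −½ ln(1 − 2P − Q) − ¼ ln(1 − 2Q).
1 − 2P − Q = 0.4182, giving −½ ln(0.4182) = 0.435898.
1 − 2Q = 0.8888, giving −¼ ln(0.8888) = 0.029471.
d = 0.435898 + 0.029471 = 0.465369.

0.4654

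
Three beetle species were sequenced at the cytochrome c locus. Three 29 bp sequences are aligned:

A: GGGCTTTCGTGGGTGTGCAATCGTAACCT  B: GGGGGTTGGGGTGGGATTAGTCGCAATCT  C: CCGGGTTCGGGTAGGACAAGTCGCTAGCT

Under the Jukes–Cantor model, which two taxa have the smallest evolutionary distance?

A–B: 12/29 differ, p = 0.414, d = 0.602.
A–C: 15/29 differ, p = 0.517, d = 0.878.
B–C: 8/29 differ, p = 0.276, d = 0.344.
The smallest distance is between B and C.

B and C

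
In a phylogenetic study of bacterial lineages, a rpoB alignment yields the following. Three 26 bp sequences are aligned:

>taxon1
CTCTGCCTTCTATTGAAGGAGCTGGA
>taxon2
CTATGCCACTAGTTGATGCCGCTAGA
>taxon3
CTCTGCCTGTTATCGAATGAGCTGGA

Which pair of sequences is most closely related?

taxon1–taxon2: 10/26 differ, p = 0.385, d = 0.539.
taxon1–taxon3: 4/26 differ, p = 0.154, d = 0.172.
taxon2–taxon3: 11/26 differ, p = 0.423, d = 0.623.
The smallest distance is between taxon1 and taxon3.

taxon1 and taxon3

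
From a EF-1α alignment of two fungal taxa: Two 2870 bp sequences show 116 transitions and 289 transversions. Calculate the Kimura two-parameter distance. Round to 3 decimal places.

P = 116/2870 ≈ 0.040418 and Q = 289/2870 ≈ 0.100697.
Under the Kimura two-parameter model, d = −½ ln(1 − 2P − Q) − ¼ ln(1 − 2Q).
1 − 2P − Q = 0.818467, giving −½ ln(0.818467) = 0.100161.
1 − 2Q = 0.798606, giving −¼ ln(0.798606) = 0.056222.
d = 0.100161 + 0.056222 = 0.156383.

0.156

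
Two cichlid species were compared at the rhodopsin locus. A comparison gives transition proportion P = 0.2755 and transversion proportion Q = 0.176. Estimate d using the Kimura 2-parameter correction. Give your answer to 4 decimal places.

0.7576

Under the Kimura two-parameter model, d = −½ ln(1 − 2P − Q) − ¼ ln(1 − 2Q).
1 − 2P − Q = 0.273, giving −½ ln(0.273) = 0.649142.
1 − 2Q = 0.648, giving −¼ ln(0.648) = 0.108466.
d = 0.649142 + 0.108466 = 0.757608.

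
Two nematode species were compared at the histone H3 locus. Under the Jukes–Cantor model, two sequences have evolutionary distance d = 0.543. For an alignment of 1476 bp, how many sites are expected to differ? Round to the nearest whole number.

570

Invert JC69: p = (3/4)(1 − e^(−4d/3)) = 0.75 × (1 − e^(-0.724)) = 0.75 × (1 − 0.484809) = 0.386393.
Expected differing sites = pL ≈ 0.386393 × 1476 = 570.316068 ≈ 570.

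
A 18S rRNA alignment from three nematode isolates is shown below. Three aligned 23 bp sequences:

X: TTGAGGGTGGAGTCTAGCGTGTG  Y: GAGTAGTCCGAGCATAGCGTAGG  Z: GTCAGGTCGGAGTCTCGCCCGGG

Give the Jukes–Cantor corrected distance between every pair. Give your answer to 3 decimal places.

d(X,Y) = 0.761, d(X,Z) = 0.467, d(Y,Z) = 0.761

X–Y: 11/23 sites differ → p ≈ 0.478261, d = −0.75 ln(1 − 0.637681) = 0.761423 ≈ 0.761.
X–Z: 8/23 sites differ → p ≈ 0.347826, d = −0.75 ln(1 − 0.463768) = 0.467391 ≈ 0.467.
Y–Z: 11/23 sites differ → p ≈ 0.478261, d = −0.75 ln(1 − 0.637681) = 0.761423 ≈ 0.761.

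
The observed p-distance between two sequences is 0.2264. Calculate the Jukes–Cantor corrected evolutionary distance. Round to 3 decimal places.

0.270

d = −(3/4) ln(1 − 4p/3) = −0.75 ln(1 − 0.301867) = −0.75 ln(0.698133)
  = −0.75 × (-0.359346) = 0.269510 substitutions/site.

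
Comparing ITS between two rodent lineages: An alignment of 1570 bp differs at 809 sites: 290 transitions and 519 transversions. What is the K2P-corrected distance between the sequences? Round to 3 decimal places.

0.873

P = 290/1570 ≈ 0.184713 and Q = 519/1570 ≈ 0.330573.
Under the Kimura two-parameter model, d = −½ ln(1 − 2P − Q) − ¼ ln(1 − 2Q).
1 − 2P − Q = 0.300001, giving −½ ln(0.300001) = 0.601985.
1 − 2Q = 0.338854, giving −¼ ln(0.338854) = 0.270546.
d = 0.601985 + 0.270546 = 0.872531.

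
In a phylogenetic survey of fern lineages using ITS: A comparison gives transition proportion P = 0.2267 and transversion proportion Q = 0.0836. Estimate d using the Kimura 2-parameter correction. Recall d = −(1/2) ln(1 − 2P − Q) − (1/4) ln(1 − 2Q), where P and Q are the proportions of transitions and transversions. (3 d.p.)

0.431

Under the Kimura two-parameter model, d = −½ ln(1 − 2P − Q) − ¼ ln(1 − 2Q).
1 − 2P − Q = 0.463, giving −½ ln(0.463) = 0.385014.
1 − 2Q = 0.8328, giving −¼ ln(0.8328) = 0.045740.
d = 0.385014 + 0.045740 = 0.430754.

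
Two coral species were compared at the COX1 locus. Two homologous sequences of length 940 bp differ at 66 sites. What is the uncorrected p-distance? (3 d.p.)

p = 66/940 = 0.070212… ≈ 0.070 (to 3 d.p.).

0.070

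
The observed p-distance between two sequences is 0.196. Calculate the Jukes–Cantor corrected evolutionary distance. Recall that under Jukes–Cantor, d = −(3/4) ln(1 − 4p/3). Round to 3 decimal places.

0.227

d = −(3/4) ln(1 − 4p/3) = −0.75 ln(1 − 0.261333) = −0.75 ln(0.738667)
  = −0.75 × (-0.302908) = 0.227181 substitutions/site.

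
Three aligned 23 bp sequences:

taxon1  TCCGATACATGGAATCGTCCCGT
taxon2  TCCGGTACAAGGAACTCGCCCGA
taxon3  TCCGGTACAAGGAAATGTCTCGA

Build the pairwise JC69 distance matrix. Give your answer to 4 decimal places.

taxon1–taxon2: 7/23 sites differ → p ≈ 0.304348, d = −0.75 ln(1 − 0.405797) = 0.390401 ≈ 0.3904.
taxon1–taxon3: 6/23 sites differ → p ≈ 0.26087, d = −0.75 ln(1 − 0.347827) = 0.320584 ≈ 0.3206.
taxon2–taxon3: 4/23 sites differ → p ≈ 0.173913, d = −0.75 ln(1 − 0.231884) = 0.197861 ≈ 0.1979.

d(taxon1,taxon2) = 0.3904, d(taxon1,taxon3) = 0.3206, d(taxon2,taxon3) = 0.1979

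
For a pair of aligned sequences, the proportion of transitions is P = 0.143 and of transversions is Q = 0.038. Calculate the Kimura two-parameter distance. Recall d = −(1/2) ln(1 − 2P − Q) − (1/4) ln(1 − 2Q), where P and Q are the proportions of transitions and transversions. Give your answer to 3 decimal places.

Under the Kimura two-parameter model, d = −½ ln(1 − 2P − Q) − ¼ ln(1 − 2Q).
1 − 2P − Q = 0.676, giving −½ ln(0.676) = 0.195781.
1 − 2Q = 0.924, giving −¼ ln(0.924) = 0.019761.
d = 0.195781 + 0.019761 = 0.215542.

0.216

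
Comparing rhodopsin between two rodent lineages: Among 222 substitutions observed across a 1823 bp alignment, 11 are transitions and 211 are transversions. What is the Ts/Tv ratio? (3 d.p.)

0.052

R = 11/211 = 0.052132… ≈ 0.052 (to 3 d.p.).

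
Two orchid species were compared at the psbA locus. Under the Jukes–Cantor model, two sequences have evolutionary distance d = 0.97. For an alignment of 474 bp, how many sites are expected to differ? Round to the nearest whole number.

258

Invert JC69: p = (3/4)(1 − e^(−4d/3)) = 0.75 × (1 − e^(-1.293333)) = 0.75 × (1 − 0.274355) = 0.544234.
Expected differing sites = pL ≈ 0.544234 × 474 = 257.966916 ≈ 258.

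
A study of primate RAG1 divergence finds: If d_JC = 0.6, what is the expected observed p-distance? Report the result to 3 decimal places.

p = (3/4)(1 − e^(−4d/3)) = 0.75 × (1 − e^(-0.8)) = 0.75 × (1 − 0.449329) = 0.413003.

0.413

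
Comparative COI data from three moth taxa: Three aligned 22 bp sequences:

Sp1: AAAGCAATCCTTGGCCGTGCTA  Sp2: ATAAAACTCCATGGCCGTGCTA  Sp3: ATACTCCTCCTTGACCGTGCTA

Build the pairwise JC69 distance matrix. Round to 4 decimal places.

d(Sp1,Sp2) = 0.2708, d(Sp1,Sp3) = 0.3390, d(Sp2,Sp3) = 0.2708

Sp1–Sp2: 5/22 sites differ → p ≈ 0.227273, d = −0.75 ln(1 − 0.303031) = 0.270761 ≈ 0.2708.
Sp1–Sp3: 6/22 sites differ → p ≈ 0.272727, d = −0.75 ln(1 − 0.363636) = 0.338988 ≈ 0.3390.
Sp2–Sp3: 5/22 sites differ → p ≈ 0.227273, d = −0.75 ln(1 − 0.303031) = 0.270761 ≈ 0.2708.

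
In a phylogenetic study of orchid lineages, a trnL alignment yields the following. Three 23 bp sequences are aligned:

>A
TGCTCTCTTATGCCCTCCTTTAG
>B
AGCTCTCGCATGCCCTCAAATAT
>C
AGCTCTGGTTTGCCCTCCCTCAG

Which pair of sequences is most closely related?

A and C

A–B: 7/23 differ, p = 0.304, d = 0.390.
A–C: 6/23 differ, p = 0.261, d = 0.321.
B–C: 8/23 differ, p = 0.348, d = 0.467.
The smallest distance is between A and C.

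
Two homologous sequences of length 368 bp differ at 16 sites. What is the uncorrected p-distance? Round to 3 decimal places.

p = 16/368 = 0.043478… ≈ 0.043 (to 3 d.p.).

0.043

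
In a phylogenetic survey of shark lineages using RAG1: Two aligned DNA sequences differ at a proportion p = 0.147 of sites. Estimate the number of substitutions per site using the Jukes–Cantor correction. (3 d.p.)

0.164

d = −(3/4) ln(1 − 4p/3) = −0.75 ln(1 − 0.196) = −0.75 ln(0.804)
  = −0.75 × (-0.218156) = 0.163617 substitutions/site.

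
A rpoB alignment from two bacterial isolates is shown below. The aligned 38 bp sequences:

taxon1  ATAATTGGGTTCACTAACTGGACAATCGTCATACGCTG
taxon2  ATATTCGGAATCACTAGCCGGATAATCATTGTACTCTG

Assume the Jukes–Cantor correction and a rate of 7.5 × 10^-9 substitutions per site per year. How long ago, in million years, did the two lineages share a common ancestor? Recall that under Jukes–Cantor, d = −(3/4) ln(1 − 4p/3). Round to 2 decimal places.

24.39

The sequences differ at 11 of 38 sites, so p = 11/38 ≈ 0.289474.
d = −(3/4) ln(1 − 4p/3) = −0.75 ln(1 − 0.385965) = −0.75 ln(0.614035)
  = −0.75 × (-0.487703) = 0.365777 substitutions/site.
Under a molecular clock d = 2μt, so t = d/(2μ) = 0.365777 / (2 × 7.5 × 10^-9) = 24.39 million years.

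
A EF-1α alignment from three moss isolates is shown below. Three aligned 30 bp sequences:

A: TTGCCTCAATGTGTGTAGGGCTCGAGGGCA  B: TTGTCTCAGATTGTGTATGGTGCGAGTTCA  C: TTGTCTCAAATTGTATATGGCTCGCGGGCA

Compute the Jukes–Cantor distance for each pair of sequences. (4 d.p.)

d(A,B) = 0.3831, d(A,C) = 0.2326, d(B,C) = 0.2795

A–B: 9/30 sites differ → p = 0.3, d = −0.75 ln(1 − 0.4) = 0.383119 ≈ 0.3831.
A–C: 6/30 sites differ → p = 0.2, d = −0.75 ln(1 − 0.266667) = 0.232617 ≈ 0.2326.
B–C: 7/30 sites differ → p ≈ 0.233333, d = −0.75 ln(1 − 0.311111) = 0.279506 ≈ 0.2795.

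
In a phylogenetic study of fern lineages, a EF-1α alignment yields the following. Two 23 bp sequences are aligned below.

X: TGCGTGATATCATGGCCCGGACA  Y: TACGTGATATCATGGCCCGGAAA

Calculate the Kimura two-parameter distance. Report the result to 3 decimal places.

0.093

Of 23 sites, 1 differences are transitions and 1 are transversions, so P = 1/23 ≈ 0.043478 and Q = 1/23 ≈ 0.043478.
Under the Kimura two-parameter model, d = −½ ln(1 − 2P − Q) − ¼ ln(1 − 2Q).
1 − 2P − Q = 0.869566, giving −½ ln(0.869566) = 0.069881.
1 − 2Q = 0.913044, giving −¼ ln(0.913044) = 0.022743.
d = 0.069881 + 0.022743 = 0.092624.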